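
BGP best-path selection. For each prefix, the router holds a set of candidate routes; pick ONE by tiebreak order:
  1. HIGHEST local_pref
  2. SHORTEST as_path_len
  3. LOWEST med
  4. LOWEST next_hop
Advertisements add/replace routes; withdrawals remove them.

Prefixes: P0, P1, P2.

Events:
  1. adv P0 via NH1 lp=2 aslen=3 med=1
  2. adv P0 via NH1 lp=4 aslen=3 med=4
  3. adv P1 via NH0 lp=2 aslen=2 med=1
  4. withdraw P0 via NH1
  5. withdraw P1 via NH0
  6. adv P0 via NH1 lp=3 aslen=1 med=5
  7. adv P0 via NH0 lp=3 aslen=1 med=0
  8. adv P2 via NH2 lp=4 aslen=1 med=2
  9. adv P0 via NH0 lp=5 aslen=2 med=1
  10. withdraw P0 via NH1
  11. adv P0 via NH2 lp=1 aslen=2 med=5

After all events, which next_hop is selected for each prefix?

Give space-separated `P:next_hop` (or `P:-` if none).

Answer: P0:NH0 P1:- P2:NH2

Derivation:
Op 1: best P0=NH1 P1=- P2=-
Op 2: best P0=NH1 P1=- P2=-
Op 3: best P0=NH1 P1=NH0 P2=-
Op 4: best P0=- P1=NH0 P2=-
Op 5: best P0=- P1=- P2=-
Op 6: best P0=NH1 P1=- P2=-
Op 7: best P0=NH0 P1=- P2=-
Op 8: best P0=NH0 P1=- P2=NH2
Op 9: best P0=NH0 P1=- P2=NH2
Op 10: best P0=NH0 P1=- P2=NH2
Op 11: best P0=NH0 P1=- P2=NH2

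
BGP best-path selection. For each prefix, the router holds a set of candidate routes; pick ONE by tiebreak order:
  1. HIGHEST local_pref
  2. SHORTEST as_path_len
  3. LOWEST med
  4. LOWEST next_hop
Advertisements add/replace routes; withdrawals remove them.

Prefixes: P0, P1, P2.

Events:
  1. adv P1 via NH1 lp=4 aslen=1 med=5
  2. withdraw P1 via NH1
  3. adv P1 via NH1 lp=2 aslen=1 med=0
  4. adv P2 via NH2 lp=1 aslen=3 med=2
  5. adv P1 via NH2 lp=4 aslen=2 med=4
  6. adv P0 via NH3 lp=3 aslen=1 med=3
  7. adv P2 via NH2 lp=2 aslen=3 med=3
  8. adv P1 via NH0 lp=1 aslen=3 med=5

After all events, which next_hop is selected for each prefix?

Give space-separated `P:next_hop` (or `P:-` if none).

Answer: P0:NH3 P1:NH2 P2:NH2

Derivation:
Op 1: best P0=- P1=NH1 P2=-
Op 2: best P0=- P1=- P2=-
Op 3: best P0=- P1=NH1 P2=-
Op 4: best P0=- P1=NH1 P2=NH2
Op 5: best P0=- P1=NH2 P2=NH2
Op 6: best P0=NH3 P1=NH2 P2=NH2
Op 7: best P0=NH3 P1=NH2 P2=NH2
Op 8: best P0=NH3 P1=NH2 P2=NH2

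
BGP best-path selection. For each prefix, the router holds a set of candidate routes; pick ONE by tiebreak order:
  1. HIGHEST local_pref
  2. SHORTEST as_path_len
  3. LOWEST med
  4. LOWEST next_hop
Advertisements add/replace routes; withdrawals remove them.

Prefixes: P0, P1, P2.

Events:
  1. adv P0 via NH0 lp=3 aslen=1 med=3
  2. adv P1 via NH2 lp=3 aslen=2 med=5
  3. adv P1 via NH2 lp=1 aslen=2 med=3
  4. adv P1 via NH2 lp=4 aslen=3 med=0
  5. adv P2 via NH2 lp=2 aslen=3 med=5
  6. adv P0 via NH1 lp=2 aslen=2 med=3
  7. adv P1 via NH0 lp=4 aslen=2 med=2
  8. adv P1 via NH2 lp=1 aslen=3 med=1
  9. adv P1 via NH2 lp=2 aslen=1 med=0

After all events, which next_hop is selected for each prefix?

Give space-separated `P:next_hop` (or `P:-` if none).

Answer: P0:NH0 P1:NH0 P2:NH2

Derivation:
Op 1: best P0=NH0 P1=- P2=-
Op 2: best P0=NH0 P1=NH2 P2=-
Op 3: best P0=NH0 P1=NH2 P2=-
Op 4: best P0=NH0 P1=NH2 P2=-
Op 5: best P0=NH0 P1=NH2 P2=NH2
Op 6: best P0=NH0 P1=NH2 P2=NH2
Op 7: best P0=NH0 P1=NH0 P2=NH2
Op 8: best P0=NH0 P1=NH0 P2=NH2
Op 9: best P0=NH0 P1=NH0 P2=NH2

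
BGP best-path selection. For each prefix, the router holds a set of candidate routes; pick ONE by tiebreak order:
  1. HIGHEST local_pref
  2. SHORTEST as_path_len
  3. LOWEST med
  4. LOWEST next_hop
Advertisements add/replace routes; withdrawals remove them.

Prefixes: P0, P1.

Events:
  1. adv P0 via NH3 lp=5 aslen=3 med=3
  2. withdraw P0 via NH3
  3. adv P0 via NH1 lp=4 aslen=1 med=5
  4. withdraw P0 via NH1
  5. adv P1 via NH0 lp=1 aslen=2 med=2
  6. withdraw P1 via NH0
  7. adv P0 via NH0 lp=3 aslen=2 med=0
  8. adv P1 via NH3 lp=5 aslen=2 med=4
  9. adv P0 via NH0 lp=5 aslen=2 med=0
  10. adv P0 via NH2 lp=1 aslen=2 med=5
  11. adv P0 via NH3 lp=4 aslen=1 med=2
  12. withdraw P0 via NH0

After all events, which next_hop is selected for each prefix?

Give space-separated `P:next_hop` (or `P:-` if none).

Op 1: best P0=NH3 P1=-
Op 2: best P0=- P1=-
Op 3: best P0=NH1 P1=-
Op 4: best P0=- P1=-
Op 5: best P0=- P1=NH0
Op 6: best P0=- P1=-
Op 7: best P0=NH0 P1=-
Op 8: best P0=NH0 P1=NH3
Op 9: best P0=NH0 P1=NH3
Op 10: best P0=NH0 P1=NH3
Op 11: best P0=NH0 P1=NH3
Op 12: best P0=NH3 P1=NH3

Answer: P0:NH3 P1:NH3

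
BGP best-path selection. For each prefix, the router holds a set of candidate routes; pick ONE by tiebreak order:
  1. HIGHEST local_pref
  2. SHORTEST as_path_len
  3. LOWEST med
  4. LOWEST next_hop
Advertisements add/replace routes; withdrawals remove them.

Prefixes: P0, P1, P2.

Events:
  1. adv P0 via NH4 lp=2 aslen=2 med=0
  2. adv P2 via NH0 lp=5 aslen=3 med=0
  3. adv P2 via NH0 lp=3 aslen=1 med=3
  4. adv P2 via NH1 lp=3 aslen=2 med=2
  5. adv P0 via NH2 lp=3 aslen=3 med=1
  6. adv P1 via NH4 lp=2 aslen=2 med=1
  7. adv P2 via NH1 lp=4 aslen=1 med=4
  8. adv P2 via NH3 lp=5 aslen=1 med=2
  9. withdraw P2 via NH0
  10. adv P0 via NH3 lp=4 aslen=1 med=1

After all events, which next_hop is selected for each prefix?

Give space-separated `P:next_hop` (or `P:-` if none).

Answer: P0:NH3 P1:NH4 P2:NH3

Derivation:
Op 1: best P0=NH4 P1=- P2=-
Op 2: best P0=NH4 P1=- P2=NH0
Op 3: best P0=NH4 P1=- P2=NH0
Op 4: best P0=NH4 P1=- P2=NH0
Op 5: best P0=NH2 P1=- P2=NH0
Op 6: best P0=NH2 P1=NH4 P2=NH0
Op 7: best P0=NH2 P1=NH4 P2=NH1
Op 8: best P0=NH2 P1=NH4 P2=NH3
Op 9: best P0=NH2 P1=NH4 P2=NH3
Op 10: best P0=NH3 P1=NH4 P2=NH3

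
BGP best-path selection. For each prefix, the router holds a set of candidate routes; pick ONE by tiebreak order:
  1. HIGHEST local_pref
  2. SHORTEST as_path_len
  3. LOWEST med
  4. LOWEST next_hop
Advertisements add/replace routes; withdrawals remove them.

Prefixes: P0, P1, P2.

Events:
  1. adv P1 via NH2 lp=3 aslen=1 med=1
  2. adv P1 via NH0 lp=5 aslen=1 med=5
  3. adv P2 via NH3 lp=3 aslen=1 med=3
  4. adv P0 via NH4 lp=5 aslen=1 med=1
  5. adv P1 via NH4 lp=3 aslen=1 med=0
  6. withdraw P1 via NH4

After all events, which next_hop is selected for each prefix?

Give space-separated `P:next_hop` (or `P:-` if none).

Op 1: best P0=- P1=NH2 P2=-
Op 2: best P0=- P1=NH0 P2=-
Op 3: best P0=- P1=NH0 P2=NH3
Op 4: best P0=NH4 P1=NH0 P2=NH3
Op 5: best P0=NH4 P1=NH0 P2=NH3
Op 6: best P0=NH4 P1=NH0 P2=NH3

Answer: P0:NH4 P1:NH0 P2:NH3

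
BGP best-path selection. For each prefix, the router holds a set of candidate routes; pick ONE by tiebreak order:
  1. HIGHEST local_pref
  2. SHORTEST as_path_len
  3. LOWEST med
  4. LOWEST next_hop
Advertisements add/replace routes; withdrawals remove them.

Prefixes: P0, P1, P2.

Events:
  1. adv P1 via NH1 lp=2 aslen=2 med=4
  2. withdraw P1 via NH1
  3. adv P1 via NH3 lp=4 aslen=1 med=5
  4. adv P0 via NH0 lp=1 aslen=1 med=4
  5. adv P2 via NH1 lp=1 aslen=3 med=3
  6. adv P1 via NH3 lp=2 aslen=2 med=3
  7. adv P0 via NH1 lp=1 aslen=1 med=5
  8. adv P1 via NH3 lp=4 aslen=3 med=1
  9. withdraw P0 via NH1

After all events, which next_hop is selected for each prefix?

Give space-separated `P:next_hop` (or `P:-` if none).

Answer: P0:NH0 P1:NH3 P2:NH1

Derivation:
Op 1: best P0=- P1=NH1 P2=-
Op 2: best P0=- P1=- P2=-
Op 3: best P0=- P1=NH3 P2=-
Op 4: best P0=NH0 P1=NH3 P2=-
Op 5: best P0=NH0 P1=NH3 P2=NH1
Op 6: best P0=NH0 P1=NH3 P2=NH1
Op 7: best P0=NH0 P1=NH3 P2=NH1
Op 8: best P0=NH0 P1=NH3 P2=NH1
Op 9: best P0=NH0 P1=NH3 P2=NH1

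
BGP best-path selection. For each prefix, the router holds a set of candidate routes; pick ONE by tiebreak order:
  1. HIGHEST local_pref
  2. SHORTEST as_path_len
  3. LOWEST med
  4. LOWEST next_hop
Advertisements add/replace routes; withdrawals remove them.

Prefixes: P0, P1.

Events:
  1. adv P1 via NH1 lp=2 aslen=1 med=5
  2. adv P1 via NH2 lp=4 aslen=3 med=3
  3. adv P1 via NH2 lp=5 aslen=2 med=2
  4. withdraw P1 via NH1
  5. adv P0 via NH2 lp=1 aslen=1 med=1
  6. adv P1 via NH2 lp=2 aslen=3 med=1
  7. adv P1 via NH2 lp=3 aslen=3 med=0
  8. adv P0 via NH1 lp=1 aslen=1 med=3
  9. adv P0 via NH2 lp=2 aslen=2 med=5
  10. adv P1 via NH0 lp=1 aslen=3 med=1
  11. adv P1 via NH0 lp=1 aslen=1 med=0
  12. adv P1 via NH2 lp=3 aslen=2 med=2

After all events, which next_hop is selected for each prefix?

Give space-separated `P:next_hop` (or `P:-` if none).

Op 1: best P0=- P1=NH1
Op 2: best P0=- P1=NH2
Op 3: best P0=- P1=NH2
Op 4: best P0=- P1=NH2
Op 5: best P0=NH2 P1=NH2
Op 6: best P0=NH2 P1=NH2
Op 7: best P0=NH2 P1=NH2
Op 8: best P0=NH2 P1=NH2
Op 9: best P0=NH2 P1=NH2
Op 10: best P0=NH2 P1=NH2
Op 11: best P0=NH2 P1=NH2
Op 12: best P0=NH2 P1=NH2

Answer: P0:NH2 P1:NH2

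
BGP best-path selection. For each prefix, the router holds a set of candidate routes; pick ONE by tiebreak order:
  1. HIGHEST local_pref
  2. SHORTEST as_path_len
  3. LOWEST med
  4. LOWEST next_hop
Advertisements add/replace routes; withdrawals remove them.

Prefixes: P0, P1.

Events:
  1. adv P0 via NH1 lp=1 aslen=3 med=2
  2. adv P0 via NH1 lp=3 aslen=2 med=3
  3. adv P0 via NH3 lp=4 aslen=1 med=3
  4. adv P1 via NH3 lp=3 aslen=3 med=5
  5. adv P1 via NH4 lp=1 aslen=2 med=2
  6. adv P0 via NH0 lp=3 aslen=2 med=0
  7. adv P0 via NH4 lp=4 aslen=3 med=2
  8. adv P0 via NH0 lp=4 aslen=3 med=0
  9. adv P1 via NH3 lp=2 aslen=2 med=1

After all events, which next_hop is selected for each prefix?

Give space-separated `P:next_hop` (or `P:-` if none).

Answer: P0:NH3 P1:NH3

Derivation:
Op 1: best P0=NH1 P1=-
Op 2: best P0=NH1 P1=-
Op 3: best P0=NH3 P1=-
Op 4: best P0=NH3 P1=NH3
Op 5: best P0=NH3 P1=NH3
Op 6: best P0=NH3 P1=NH3
Op 7: best P0=NH3 P1=NH3
Op 8: best P0=NH3 P1=NH3
Op 9: best P0=NH3 P1=NH3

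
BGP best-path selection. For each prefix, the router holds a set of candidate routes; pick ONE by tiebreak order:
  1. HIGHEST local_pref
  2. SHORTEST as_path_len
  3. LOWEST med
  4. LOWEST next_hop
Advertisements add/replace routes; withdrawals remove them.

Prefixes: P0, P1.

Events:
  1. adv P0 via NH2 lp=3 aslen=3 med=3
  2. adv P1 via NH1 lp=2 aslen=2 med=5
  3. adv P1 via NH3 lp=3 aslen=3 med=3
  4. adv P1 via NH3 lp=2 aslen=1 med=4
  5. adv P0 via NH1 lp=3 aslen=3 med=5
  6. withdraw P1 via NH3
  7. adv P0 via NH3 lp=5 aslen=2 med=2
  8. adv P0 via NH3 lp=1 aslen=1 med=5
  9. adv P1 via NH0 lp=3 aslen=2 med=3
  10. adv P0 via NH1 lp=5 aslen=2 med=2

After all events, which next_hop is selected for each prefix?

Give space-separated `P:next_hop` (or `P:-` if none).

Op 1: best P0=NH2 P1=-
Op 2: best P0=NH2 P1=NH1
Op 3: best P0=NH2 P1=NH3
Op 4: best P0=NH2 P1=NH3
Op 5: best P0=NH2 P1=NH3
Op 6: best P0=NH2 P1=NH1
Op 7: best P0=NH3 P1=NH1
Op 8: best P0=NH2 P1=NH1
Op 9: best P0=NH2 P1=NH0
Op 10: best P0=NH1 P1=NH0

Answer: P0:NH1 P1:NH0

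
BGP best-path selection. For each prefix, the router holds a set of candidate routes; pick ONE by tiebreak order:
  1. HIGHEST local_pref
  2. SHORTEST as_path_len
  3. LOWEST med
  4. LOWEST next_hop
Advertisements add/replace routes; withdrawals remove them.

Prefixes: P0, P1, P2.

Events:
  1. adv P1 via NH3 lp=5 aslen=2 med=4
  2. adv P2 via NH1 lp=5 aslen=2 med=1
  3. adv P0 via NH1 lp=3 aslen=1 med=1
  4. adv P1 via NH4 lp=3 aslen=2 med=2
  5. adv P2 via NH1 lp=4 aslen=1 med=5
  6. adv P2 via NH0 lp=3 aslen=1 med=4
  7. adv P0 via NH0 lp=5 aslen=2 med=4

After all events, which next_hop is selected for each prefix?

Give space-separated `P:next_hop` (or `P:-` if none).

Op 1: best P0=- P1=NH3 P2=-
Op 2: best P0=- P1=NH3 P2=NH1
Op 3: best P0=NH1 P1=NH3 P2=NH1
Op 4: best P0=NH1 P1=NH3 P2=NH1
Op 5: best P0=NH1 P1=NH3 P2=NH1
Op 6: best P0=NH1 P1=NH3 P2=NH1
Op 7: best P0=NH0 P1=NH3 P2=NH1

Answer: P0:NH0 P1:NH3 P2:NH1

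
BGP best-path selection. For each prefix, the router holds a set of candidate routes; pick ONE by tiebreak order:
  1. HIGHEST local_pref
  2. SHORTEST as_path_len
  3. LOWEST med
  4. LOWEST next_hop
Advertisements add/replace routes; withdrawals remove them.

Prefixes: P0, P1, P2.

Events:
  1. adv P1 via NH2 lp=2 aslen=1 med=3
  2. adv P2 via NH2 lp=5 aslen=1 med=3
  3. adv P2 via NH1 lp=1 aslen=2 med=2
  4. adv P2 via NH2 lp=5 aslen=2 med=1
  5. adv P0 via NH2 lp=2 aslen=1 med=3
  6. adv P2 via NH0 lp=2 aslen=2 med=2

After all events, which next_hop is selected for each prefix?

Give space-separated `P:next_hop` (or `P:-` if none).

Answer: P0:NH2 P1:NH2 P2:NH2

Derivation:
Op 1: best P0=- P1=NH2 P2=-
Op 2: best P0=- P1=NH2 P2=NH2
Op 3: best P0=- P1=NH2 P2=NH2
Op 4: best P0=- P1=NH2 P2=NH2
Op 5: best P0=NH2 P1=NH2 P2=NH2
Op 6: best P0=NH2 P1=NH2 P2=NH2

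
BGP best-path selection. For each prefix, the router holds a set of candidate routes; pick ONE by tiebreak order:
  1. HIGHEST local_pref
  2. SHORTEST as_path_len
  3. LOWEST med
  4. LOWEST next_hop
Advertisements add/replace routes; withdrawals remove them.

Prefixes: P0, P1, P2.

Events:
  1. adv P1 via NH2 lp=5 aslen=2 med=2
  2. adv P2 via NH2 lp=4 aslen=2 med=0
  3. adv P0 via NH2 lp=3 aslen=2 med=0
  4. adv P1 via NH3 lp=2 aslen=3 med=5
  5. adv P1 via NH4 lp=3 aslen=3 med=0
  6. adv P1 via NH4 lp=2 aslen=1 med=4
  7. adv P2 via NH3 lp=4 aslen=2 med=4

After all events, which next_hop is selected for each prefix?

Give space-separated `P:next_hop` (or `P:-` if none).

Answer: P0:NH2 P1:NH2 P2:NH2

Derivation:
Op 1: best P0=- P1=NH2 P2=-
Op 2: best P0=- P1=NH2 P2=NH2
Op 3: best P0=NH2 P1=NH2 P2=NH2
Op 4: best P0=NH2 P1=NH2 P2=NH2
Op 5: best P0=NH2 P1=NH2 P2=NH2
Op 6: best P0=NH2 P1=NH2 P2=NH2
Op 7: best P0=NH2 P1=NH2 P2=NH2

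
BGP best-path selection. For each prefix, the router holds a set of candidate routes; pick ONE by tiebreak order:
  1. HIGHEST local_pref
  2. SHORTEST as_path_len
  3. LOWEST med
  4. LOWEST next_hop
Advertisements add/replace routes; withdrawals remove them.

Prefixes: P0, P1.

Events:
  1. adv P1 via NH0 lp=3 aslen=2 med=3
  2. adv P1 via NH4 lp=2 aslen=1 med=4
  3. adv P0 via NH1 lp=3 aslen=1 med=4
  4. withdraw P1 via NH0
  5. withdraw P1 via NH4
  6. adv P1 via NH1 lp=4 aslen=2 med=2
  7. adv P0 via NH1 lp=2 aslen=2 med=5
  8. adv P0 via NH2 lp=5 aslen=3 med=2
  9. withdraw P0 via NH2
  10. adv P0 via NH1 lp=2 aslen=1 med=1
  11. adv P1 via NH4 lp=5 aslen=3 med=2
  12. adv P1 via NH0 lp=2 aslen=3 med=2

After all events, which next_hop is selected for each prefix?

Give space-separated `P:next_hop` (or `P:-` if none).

Answer: P0:NH1 P1:NH4

Derivation:
Op 1: best P0=- P1=NH0
Op 2: best P0=- P1=NH0
Op 3: best P0=NH1 P1=NH0
Op 4: best P0=NH1 P1=NH4
Op 5: best P0=NH1 P1=-
Op 6: best P0=NH1 P1=NH1
Op 7: best P0=NH1 P1=NH1
Op 8: best P0=NH2 P1=NH1
Op 9: best P0=NH1 P1=NH1
Op 10: best P0=NH1 P1=NH1
Op 11: best P0=NH1 P1=NH4
Op 12: best P0=NH1 P1=NH4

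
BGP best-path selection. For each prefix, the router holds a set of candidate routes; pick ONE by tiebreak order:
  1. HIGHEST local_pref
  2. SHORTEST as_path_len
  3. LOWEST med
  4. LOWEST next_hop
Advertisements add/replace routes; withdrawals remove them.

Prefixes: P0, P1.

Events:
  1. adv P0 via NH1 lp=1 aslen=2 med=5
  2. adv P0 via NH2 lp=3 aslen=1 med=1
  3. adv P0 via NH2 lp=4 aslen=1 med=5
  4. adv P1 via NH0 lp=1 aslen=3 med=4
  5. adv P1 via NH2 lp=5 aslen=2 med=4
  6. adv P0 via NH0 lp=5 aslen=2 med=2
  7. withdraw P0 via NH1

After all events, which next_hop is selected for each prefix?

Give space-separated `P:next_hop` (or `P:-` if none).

Answer: P0:NH0 P1:NH2

Derivation:
Op 1: best P0=NH1 P1=-
Op 2: best P0=NH2 P1=-
Op 3: best P0=NH2 P1=-
Op 4: best P0=NH2 P1=NH0
Op 5: best P0=NH2 P1=NH2
Op 6: best P0=NH0 P1=NH2
Op 7: best P0=NH0 P1=NH2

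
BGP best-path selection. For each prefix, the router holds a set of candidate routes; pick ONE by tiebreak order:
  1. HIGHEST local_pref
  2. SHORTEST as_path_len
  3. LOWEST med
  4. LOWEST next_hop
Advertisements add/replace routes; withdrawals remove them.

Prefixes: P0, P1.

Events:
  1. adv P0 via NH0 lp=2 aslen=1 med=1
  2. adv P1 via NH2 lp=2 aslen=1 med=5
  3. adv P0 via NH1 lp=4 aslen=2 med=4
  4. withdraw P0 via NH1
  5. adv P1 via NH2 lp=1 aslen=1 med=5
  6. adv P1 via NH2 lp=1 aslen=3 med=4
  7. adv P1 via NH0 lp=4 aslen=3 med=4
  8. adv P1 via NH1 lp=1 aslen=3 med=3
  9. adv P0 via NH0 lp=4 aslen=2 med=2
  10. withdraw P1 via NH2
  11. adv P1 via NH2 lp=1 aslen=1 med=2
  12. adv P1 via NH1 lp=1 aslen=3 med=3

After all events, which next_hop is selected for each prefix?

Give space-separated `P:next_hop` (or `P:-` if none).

Op 1: best P0=NH0 P1=-
Op 2: best P0=NH0 P1=NH2
Op 3: best P0=NH1 P1=NH2
Op 4: best P0=NH0 P1=NH2
Op 5: best P0=NH0 P1=NH2
Op 6: best P0=NH0 P1=NH2
Op 7: best P0=NH0 P1=NH0
Op 8: best P0=NH0 P1=NH0
Op 9: best P0=NH0 P1=NH0
Op 10: best P0=NH0 P1=NH0
Op 11: best P0=NH0 P1=NH0
Op 12: best P0=NH0 P1=NH0

Answer: P0:NH0 P1:NH0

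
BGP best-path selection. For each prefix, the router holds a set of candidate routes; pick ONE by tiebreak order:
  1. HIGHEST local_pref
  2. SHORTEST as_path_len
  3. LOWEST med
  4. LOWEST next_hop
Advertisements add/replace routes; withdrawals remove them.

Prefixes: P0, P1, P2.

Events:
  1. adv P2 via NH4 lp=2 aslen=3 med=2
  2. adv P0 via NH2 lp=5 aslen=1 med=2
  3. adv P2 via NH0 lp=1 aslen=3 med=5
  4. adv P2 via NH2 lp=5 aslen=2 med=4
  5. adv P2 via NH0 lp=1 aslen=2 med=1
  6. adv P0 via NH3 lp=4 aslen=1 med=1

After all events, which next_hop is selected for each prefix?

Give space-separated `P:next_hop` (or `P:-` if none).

Answer: P0:NH2 P1:- P2:NH2

Derivation:
Op 1: best P0=- P1=- P2=NH4
Op 2: best P0=NH2 P1=- P2=NH4
Op 3: best P0=NH2 P1=- P2=NH4
Op 4: best P0=NH2 P1=- P2=NH2
Op 5: best P0=NH2 P1=- P2=NH2
Op 6: best P0=NH2 P1=- P2=NH2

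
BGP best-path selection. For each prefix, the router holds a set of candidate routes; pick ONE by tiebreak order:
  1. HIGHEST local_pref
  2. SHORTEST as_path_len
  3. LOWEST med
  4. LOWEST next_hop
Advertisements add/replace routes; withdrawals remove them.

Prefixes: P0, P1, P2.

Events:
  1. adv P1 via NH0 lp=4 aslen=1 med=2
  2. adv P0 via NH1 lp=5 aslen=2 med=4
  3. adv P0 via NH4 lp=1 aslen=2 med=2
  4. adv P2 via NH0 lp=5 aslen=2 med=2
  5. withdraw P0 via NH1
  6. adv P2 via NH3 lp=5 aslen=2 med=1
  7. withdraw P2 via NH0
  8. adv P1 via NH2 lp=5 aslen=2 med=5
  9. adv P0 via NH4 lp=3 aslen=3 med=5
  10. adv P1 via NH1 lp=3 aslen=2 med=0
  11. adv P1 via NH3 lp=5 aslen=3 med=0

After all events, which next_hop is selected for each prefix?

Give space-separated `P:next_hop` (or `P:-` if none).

Op 1: best P0=- P1=NH0 P2=-
Op 2: best P0=NH1 P1=NH0 P2=-
Op 3: best P0=NH1 P1=NH0 P2=-
Op 4: best P0=NH1 P1=NH0 P2=NH0
Op 5: best P0=NH4 P1=NH0 P2=NH0
Op 6: best P0=NH4 P1=NH0 P2=NH3
Op 7: best P0=NH4 P1=NH0 P2=NH3
Op 8: best P0=NH4 P1=NH2 P2=NH3
Op 9: best P0=NH4 P1=NH2 P2=NH3
Op 10: best P0=NH4 P1=NH2 P2=NH3
Op 11: best P0=NH4 P1=NH2 P2=NH3

Answer: P0:NH4 P1:NH2 P2:NH3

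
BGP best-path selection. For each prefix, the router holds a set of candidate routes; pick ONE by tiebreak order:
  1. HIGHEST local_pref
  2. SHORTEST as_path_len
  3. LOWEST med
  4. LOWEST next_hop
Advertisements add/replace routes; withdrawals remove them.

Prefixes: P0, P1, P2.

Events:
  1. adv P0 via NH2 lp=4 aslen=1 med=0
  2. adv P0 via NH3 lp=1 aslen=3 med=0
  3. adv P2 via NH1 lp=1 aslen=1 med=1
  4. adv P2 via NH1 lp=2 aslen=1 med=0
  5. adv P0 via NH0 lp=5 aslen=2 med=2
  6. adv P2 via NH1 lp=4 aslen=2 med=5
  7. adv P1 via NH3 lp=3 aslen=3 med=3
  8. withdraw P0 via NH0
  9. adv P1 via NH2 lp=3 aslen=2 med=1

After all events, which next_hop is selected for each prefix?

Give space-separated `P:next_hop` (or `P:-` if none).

Op 1: best P0=NH2 P1=- P2=-
Op 2: best P0=NH2 P1=- P2=-
Op 3: best P0=NH2 P1=- P2=NH1
Op 4: best P0=NH2 P1=- P2=NH1
Op 5: best P0=NH0 P1=- P2=NH1
Op 6: best P0=NH0 P1=- P2=NH1
Op 7: best P0=NH0 P1=NH3 P2=NH1
Op 8: best P0=NH2 P1=NH3 P2=NH1
Op 9: best P0=NH2 P1=NH2 P2=NH1

Answer: P0:NH2 P1:NH2 P2:NH1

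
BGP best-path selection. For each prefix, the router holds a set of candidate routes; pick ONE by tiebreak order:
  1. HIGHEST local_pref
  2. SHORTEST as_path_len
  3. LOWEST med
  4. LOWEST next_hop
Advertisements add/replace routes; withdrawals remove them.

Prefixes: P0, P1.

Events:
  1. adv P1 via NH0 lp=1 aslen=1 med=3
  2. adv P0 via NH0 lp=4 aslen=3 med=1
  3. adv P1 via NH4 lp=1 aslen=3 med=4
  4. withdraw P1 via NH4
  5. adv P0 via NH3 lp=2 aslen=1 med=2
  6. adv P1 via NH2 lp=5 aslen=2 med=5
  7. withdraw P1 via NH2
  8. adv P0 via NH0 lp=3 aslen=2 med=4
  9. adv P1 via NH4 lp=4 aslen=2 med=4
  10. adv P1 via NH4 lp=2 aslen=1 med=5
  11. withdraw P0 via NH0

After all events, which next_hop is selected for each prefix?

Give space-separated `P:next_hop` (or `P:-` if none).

Answer: P0:NH3 P1:NH4

Derivation:
Op 1: best P0=- P1=NH0
Op 2: best P0=NH0 P1=NH0
Op 3: best P0=NH0 P1=NH0
Op 4: best P0=NH0 P1=NH0
Op 5: best P0=NH0 P1=NH0
Op 6: best P0=NH0 P1=NH2
Op 7: best P0=NH0 P1=NH0
Op 8: best P0=NH0 P1=NH0
Op 9: best P0=NH0 P1=NH4
Op 10: best P0=NH0 P1=NH4
Op 11: best P0=NH3 P1=NH4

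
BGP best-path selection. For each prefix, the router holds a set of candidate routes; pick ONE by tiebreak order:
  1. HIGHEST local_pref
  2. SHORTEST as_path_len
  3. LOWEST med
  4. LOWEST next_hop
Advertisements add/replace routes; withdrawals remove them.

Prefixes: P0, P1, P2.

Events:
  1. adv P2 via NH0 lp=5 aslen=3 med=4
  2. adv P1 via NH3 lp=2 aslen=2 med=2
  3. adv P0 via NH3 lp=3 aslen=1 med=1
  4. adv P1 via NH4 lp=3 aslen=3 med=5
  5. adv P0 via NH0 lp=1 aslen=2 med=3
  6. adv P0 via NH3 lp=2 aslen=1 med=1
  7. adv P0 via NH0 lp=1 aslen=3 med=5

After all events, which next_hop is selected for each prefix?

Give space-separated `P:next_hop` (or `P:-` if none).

Answer: P0:NH3 P1:NH4 P2:NH0

Derivation:
Op 1: best P0=- P1=- P2=NH0
Op 2: best P0=- P1=NH3 P2=NH0
Op 3: best P0=NH3 P1=NH3 P2=NH0
Op 4: best P0=NH3 P1=NH4 P2=NH0
Op 5: best P0=NH3 P1=NH4 P2=NH0
Op 6: best P0=NH3 P1=NH4 P2=NH0
Op 7: best P0=NH3 P1=NH4 P2=NH0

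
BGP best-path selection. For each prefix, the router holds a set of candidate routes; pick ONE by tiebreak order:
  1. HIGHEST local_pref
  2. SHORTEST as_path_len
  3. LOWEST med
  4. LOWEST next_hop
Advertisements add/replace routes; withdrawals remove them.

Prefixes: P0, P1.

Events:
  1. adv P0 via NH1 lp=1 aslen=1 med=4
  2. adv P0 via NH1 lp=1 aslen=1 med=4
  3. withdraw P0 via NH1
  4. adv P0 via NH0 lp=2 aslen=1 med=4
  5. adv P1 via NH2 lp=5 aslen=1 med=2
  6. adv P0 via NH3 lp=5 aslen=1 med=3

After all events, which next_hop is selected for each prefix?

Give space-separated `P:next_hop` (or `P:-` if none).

Answer: P0:NH3 P1:NH2

Derivation:
Op 1: best P0=NH1 P1=-
Op 2: best P0=NH1 P1=-
Op 3: best P0=- P1=-
Op 4: best P0=NH0 P1=-
Op 5: best P0=NH0 P1=NH2
Op 6: best P0=NH3 P1=NH2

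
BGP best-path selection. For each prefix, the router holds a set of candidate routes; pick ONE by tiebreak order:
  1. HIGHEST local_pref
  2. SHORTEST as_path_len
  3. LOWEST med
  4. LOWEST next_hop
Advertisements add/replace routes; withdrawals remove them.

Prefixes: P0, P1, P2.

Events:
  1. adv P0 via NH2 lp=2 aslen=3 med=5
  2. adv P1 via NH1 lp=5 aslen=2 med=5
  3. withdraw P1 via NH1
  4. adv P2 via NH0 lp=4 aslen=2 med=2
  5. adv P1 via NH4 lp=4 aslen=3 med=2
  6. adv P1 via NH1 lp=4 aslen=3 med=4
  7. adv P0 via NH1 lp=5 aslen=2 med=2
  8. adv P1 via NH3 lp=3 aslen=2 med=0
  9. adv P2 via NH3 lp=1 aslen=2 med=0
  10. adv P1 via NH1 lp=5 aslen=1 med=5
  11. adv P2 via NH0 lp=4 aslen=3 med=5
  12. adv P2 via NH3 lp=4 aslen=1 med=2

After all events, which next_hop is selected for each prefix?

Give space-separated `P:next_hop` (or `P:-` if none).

Answer: P0:NH1 P1:NH1 P2:NH3

Derivation:
Op 1: best P0=NH2 P1=- P2=-
Op 2: best P0=NH2 P1=NH1 P2=-
Op 3: best P0=NH2 P1=- P2=-
Op 4: best P0=NH2 P1=- P2=NH0
Op 5: best P0=NH2 P1=NH4 P2=NH0
Op 6: best P0=NH2 P1=NH4 P2=NH0
Op 7: best P0=NH1 P1=NH4 P2=NH0
Op 8: best P0=NH1 P1=NH4 P2=NH0
Op 9: best P0=NH1 P1=NH4 P2=NH0
Op 10: best P0=NH1 P1=NH1 P2=NH0
Op 11: best P0=NH1 P1=NH1 P2=NH0
Op 12: best P0=NH1 P1=NH1 P2=NH3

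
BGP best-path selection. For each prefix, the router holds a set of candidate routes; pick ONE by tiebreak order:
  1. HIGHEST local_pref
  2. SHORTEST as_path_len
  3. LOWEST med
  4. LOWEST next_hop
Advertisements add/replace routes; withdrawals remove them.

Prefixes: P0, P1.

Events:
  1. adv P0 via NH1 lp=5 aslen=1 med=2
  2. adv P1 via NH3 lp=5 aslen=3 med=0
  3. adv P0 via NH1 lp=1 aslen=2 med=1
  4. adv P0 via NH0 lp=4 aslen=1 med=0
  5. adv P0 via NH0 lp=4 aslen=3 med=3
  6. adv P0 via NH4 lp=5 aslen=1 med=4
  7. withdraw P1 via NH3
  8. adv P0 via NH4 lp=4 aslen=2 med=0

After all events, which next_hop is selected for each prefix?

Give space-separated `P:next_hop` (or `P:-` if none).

Op 1: best P0=NH1 P1=-
Op 2: best P0=NH1 P1=NH3
Op 3: best P0=NH1 P1=NH3
Op 4: best P0=NH0 P1=NH3
Op 5: best P0=NH0 P1=NH3
Op 6: best P0=NH4 P1=NH3
Op 7: best P0=NH4 P1=-
Op 8: best P0=NH4 P1=-

Answer: P0:NH4 P1:-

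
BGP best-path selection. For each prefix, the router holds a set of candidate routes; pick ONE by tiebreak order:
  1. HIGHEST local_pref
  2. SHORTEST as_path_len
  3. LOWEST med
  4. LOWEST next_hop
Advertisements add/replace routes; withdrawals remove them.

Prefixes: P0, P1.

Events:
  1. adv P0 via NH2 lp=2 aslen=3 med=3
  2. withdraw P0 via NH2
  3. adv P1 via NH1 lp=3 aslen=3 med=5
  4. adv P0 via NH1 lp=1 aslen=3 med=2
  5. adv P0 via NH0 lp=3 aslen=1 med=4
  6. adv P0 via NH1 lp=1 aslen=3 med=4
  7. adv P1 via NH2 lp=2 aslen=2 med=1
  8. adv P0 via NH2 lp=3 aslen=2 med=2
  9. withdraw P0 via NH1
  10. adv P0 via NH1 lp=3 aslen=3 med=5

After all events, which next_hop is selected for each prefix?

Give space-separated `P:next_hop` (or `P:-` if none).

Op 1: best P0=NH2 P1=-
Op 2: best P0=- P1=-
Op 3: best P0=- P1=NH1
Op 4: best P0=NH1 P1=NH1
Op 5: best P0=NH0 P1=NH1
Op 6: best P0=NH0 P1=NH1
Op 7: best P0=NH0 P1=NH1
Op 8: best P0=NH0 P1=NH1
Op 9: best P0=NH0 P1=NH1
Op 10: best P0=NH0 P1=NH1

Answer: P0:NH0 P1:NH1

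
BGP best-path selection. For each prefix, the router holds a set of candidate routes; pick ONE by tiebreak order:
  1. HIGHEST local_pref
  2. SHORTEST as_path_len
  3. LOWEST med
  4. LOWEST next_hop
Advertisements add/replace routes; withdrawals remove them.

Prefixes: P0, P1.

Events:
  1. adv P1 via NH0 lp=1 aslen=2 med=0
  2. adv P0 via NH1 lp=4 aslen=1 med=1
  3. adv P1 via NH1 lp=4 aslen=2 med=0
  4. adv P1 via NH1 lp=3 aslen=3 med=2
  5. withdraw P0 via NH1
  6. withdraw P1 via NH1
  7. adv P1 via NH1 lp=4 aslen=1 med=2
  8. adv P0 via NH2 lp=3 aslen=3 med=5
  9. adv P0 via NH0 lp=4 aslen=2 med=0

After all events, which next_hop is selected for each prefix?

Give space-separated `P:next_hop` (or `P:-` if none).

Op 1: best P0=- P1=NH0
Op 2: best P0=NH1 P1=NH0
Op 3: best P0=NH1 P1=NH1
Op 4: best P0=NH1 P1=NH1
Op 5: best P0=- P1=NH1
Op 6: best P0=- P1=NH0
Op 7: best P0=- P1=NH1
Op 8: best P0=NH2 P1=NH1
Op 9: best P0=NH0 P1=NH1

Answer: P0:NH0 P1:NH1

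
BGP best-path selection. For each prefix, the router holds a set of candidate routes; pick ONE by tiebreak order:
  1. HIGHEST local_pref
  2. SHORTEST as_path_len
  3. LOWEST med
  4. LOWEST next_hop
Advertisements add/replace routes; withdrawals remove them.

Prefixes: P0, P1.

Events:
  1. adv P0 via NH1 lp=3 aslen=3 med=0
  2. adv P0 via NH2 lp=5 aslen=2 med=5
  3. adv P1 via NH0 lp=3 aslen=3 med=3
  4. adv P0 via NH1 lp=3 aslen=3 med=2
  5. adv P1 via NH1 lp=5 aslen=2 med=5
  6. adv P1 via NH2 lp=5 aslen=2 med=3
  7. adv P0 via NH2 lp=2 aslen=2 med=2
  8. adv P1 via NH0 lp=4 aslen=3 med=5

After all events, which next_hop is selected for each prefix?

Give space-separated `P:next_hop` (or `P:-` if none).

Answer: P0:NH1 P1:NH2

Derivation:
Op 1: best P0=NH1 P1=-
Op 2: best P0=NH2 P1=-
Op 3: best P0=NH2 P1=NH0
Op 4: best P0=NH2 P1=NH0
Op 5: best P0=NH2 P1=NH1
Op 6: best P0=NH2 P1=NH2
Op 7: best P0=NH1 P1=NH2
Op 8: best P0=NH1 P1=NH2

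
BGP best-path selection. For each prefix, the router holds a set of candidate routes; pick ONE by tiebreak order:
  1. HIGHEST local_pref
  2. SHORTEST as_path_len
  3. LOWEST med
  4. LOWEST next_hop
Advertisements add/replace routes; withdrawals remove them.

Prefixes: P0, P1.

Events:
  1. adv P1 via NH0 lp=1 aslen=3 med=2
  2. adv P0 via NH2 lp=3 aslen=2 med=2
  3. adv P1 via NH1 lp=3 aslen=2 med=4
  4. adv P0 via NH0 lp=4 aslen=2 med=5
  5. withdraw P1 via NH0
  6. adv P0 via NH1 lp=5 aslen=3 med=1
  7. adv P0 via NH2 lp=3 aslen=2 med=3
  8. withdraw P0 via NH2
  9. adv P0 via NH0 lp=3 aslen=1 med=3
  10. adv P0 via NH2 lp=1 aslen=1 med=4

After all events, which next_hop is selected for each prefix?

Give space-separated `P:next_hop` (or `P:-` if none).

Op 1: best P0=- P1=NH0
Op 2: best P0=NH2 P1=NH0
Op 3: best P0=NH2 P1=NH1
Op 4: best P0=NH0 P1=NH1
Op 5: best P0=NH0 P1=NH1
Op 6: best P0=NH1 P1=NH1
Op 7: best P0=NH1 P1=NH1
Op 8: best P0=NH1 P1=NH1
Op 9: best P0=NH1 P1=NH1
Op 10: best P0=NH1 P1=NH1

Answer: P0:NH1 P1:NH1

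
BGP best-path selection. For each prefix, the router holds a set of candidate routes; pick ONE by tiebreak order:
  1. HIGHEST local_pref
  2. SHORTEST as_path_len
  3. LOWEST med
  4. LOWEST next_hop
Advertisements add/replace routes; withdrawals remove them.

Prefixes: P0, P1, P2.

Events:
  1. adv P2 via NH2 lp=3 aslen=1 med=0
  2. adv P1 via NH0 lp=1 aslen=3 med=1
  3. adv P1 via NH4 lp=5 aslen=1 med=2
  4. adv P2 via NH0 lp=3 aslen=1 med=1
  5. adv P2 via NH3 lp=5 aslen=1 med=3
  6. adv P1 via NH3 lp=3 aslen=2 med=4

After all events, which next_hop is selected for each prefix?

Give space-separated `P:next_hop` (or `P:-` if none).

Op 1: best P0=- P1=- P2=NH2
Op 2: best P0=- P1=NH0 P2=NH2
Op 3: best P0=- P1=NH4 P2=NH2
Op 4: best P0=- P1=NH4 P2=NH2
Op 5: best P0=- P1=NH4 P2=NH3
Op 6: best P0=- P1=NH4 P2=NH3

Answer: P0:- P1:NH4 P2:NH3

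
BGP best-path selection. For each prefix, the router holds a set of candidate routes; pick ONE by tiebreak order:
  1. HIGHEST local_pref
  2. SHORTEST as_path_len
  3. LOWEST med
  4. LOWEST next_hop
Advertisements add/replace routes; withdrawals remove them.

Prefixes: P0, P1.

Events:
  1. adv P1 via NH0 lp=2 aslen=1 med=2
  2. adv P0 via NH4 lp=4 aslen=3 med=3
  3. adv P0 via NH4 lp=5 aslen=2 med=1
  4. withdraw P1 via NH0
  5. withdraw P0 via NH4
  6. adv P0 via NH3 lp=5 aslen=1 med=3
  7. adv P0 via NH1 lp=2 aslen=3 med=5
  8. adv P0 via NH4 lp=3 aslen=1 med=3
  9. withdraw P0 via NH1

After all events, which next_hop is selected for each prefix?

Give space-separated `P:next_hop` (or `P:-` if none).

Answer: P0:NH3 P1:-

Derivation:
Op 1: best P0=- P1=NH0
Op 2: best P0=NH4 P1=NH0
Op 3: best P0=NH4 P1=NH0
Op 4: best P0=NH4 P1=-
Op 5: best P0=- P1=-
Op 6: best P0=NH3 P1=-
Op 7: best P0=NH3 P1=-
Op 8: best P0=NH3 P1=-
Op 9: best P0=NH3 P1=-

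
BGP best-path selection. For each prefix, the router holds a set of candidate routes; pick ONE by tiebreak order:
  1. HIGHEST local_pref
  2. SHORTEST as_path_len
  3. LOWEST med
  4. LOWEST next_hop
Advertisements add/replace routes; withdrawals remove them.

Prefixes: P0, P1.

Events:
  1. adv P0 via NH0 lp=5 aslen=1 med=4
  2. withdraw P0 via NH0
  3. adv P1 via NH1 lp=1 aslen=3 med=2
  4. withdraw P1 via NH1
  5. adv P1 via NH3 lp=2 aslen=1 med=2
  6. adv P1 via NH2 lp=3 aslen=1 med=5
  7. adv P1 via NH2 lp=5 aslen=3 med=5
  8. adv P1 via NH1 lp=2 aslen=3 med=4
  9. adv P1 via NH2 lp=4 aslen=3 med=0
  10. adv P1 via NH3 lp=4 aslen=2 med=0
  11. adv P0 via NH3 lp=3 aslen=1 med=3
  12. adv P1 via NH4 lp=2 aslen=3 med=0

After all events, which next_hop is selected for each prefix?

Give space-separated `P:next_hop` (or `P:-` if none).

Op 1: best P0=NH0 P1=-
Op 2: best P0=- P1=-
Op 3: best P0=- P1=NH1
Op 4: best P0=- P1=-
Op 5: best P0=- P1=NH3
Op 6: best P0=- P1=NH2
Op 7: best P0=- P1=NH2
Op 8: best P0=- P1=NH2
Op 9: best P0=- P1=NH2
Op 10: best P0=- P1=NH3
Op 11: best P0=NH3 P1=NH3
Op 12: best P0=NH3 P1=NH3

Answer: P0:NH3 P1:NH3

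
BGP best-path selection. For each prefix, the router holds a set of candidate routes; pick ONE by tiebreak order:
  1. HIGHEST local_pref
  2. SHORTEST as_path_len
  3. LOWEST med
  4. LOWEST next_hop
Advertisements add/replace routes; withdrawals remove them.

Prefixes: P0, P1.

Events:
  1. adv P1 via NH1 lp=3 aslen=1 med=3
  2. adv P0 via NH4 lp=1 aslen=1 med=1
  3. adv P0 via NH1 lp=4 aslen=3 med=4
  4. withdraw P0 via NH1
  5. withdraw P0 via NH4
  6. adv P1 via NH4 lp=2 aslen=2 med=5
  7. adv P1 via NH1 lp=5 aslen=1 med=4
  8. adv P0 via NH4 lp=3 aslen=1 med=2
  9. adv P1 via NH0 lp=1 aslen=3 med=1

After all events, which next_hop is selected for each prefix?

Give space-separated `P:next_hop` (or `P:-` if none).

Op 1: best P0=- P1=NH1
Op 2: best P0=NH4 P1=NH1
Op 3: best P0=NH1 P1=NH1
Op 4: best P0=NH4 P1=NH1
Op 5: best P0=- P1=NH1
Op 6: best P0=- P1=NH1
Op 7: best P0=- P1=NH1
Op 8: best P0=NH4 P1=NH1
Op 9: best P0=NH4 P1=NH1

Answer: P0:NH4 P1:NH1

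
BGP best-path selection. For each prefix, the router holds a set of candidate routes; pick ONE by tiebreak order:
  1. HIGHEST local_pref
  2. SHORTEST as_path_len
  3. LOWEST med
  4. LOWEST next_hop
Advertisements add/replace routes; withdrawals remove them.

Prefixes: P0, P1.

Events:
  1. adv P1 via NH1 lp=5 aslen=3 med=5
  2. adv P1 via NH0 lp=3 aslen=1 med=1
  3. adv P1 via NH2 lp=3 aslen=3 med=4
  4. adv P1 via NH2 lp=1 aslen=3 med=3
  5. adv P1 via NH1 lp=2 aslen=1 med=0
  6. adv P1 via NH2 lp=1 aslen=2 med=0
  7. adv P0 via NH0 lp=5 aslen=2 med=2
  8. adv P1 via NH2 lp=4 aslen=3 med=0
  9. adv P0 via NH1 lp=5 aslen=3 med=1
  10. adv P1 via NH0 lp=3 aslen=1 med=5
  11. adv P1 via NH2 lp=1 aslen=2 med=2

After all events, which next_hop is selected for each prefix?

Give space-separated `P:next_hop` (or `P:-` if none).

Op 1: best P0=- P1=NH1
Op 2: best P0=- P1=NH1
Op 3: best P0=- P1=NH1
Op 4: best P0=- P1=NH1
Op 5: best P0=- P1=NH0
Op 6: best P0=- P1=NH0
Op 7: best P0=NH0 P1=NH0
Op 8: best P0=NH0 P1=NH2
Op 9: best P0=NH0 P1=NH2
Op 10: best P0=NH0 P1=NH2
Op 11: best P0=NH0 P1=NH0

Answer: P0:NH0 P1:NH0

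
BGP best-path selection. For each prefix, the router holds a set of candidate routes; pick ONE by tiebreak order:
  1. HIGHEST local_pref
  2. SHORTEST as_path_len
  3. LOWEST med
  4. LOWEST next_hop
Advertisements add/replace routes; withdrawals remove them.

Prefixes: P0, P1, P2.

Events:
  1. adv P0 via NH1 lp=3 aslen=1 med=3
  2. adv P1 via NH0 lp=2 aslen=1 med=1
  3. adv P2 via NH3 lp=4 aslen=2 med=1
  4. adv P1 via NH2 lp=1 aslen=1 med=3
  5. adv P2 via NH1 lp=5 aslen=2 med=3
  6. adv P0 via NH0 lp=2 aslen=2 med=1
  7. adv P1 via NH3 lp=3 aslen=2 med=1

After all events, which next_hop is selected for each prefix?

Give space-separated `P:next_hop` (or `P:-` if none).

Answer: P0:NH1 P1:NH3 P2:NH1

Derivation:
Op 1: best P0=NH1 P1=- P2=-
Op 2: best P0=NH1 P1=NH0 P2=-
Op 3: best P0=NH1 P1=NH0 P2=NH3
Op 4: best P0=NH1 P1=NH0 P2=NH3
Op 5: best P0=NH1 P1=NH0 P2=NH1
Op 6: best P0=NH1 P1=NH0 P2=NH1
Op 7: best P0=NH1 P1=NH3 P2=NH1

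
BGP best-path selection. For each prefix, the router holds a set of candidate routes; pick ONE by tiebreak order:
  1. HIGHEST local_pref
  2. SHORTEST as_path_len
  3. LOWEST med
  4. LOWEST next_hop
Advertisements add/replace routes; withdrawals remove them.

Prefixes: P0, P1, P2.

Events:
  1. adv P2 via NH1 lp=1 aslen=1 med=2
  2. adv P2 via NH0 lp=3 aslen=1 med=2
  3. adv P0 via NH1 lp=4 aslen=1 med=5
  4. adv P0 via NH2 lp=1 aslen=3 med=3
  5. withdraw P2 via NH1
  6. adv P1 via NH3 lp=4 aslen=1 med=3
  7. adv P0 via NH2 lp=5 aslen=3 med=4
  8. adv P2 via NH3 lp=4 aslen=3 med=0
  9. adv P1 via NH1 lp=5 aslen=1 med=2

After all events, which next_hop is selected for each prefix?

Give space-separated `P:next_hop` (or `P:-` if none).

Answer: P0:NH2 P1:NH1 P2:NH3

Derivation:
Op 1: best P0=- P1=- P2=NH1
Op 2: best P0=- P1=- P2=NH0
Op 3: best P0=NH1 P1=- P2=NH0
Op 4: best P0=NH1 P1=- P2=NH0
Op 5: best P0=NH1 P1=- P2=NH0
Op 6: best P0=NH1 P1=NH3 P2=NH0
Op 7: best P0=NH2 P1=NH3 P2=NH0
Op 8: best P0=NH2 P1=NH3 P2=NH3
Op 9: best P0=NH2 P1=NH1 P2=NH3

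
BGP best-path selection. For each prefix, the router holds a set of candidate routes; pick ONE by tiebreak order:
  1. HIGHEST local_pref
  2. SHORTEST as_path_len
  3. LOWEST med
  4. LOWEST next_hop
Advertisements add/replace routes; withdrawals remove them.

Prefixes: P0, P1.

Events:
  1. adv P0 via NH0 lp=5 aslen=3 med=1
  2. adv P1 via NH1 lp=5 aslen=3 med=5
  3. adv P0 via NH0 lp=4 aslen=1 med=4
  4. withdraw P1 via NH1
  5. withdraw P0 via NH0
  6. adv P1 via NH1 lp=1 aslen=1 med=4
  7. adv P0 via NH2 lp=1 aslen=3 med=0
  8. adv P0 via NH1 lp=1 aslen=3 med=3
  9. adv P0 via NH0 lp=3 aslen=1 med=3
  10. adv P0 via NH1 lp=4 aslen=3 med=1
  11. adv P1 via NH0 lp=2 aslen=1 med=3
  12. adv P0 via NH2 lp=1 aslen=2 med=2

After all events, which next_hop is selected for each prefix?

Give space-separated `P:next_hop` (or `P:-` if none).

Op 1: best P0=NH0 P1=-
Op 2: best P0=NH0 P1=NH1
Op 3: best P0=NH0 P1=NH1
Op 4: best P0=NH0 P1=-
Op 5: best P0=- P1=-
Op 6: best P0=- P1=NH1
Op 7: best P0=NH2 P1=NH1
Op 8: best P0=NH2 P1=NH1
Op 9: best P0=NH0 P1=NH1
Op 10: best P0=NH1 P1=NH1
Op 11: best P0=NH1 P1=NH0
Op 12: best P0=NH1 P1=NH0

Answer: P0:NH1 P1:NH0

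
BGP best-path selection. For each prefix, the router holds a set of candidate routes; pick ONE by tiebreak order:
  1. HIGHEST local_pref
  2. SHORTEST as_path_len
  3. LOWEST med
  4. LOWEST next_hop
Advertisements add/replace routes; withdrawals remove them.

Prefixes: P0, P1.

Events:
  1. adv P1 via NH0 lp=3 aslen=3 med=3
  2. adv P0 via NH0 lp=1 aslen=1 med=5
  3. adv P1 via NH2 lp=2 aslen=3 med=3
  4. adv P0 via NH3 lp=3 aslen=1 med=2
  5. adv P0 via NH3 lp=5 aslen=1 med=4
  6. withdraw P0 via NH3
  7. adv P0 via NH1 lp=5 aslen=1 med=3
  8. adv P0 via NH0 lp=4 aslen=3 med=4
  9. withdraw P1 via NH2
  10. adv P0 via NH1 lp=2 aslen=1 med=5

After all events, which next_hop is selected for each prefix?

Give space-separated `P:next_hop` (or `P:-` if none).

Answer: P0:NH0 P1:NH0

Derivation:
Op 1: best P0=- P1=NH0
Op 2: best P0=NH0 P1=NH0
Op 3: best P0=NH0 P1=NH0
Op 4: best P0=NH3 P1=NH0
Op 5: best P0=NH3 P1=NH0
Op 6: best P0=NH0 P1=NH0
Op 7: best P0=NH1 P1=NH0
Op 8: best P0=NH1 P1=NH0
Op 9: best P0=NH1 P1=NH0
Op 10: best P0=NH0 P1=NH0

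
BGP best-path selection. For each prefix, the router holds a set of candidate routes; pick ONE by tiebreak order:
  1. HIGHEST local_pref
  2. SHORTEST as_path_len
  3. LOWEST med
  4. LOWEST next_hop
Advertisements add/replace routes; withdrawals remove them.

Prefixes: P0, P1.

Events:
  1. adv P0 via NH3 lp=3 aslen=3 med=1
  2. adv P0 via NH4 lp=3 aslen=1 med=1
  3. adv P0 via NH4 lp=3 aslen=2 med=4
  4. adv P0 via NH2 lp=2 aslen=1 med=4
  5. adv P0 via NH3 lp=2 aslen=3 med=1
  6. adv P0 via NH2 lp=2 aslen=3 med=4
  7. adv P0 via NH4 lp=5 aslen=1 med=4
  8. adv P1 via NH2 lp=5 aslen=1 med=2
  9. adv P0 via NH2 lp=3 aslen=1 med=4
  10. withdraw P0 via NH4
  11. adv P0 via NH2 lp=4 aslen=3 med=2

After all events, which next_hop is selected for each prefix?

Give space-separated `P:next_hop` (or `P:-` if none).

Answer: P0:NH2 P1:NH2

Derivation:
Op 1: best P0=NH3 P1=-
Op 2: best P0=NH4 P1=-
Op 3: best P0=NH4 P1=-
Op 4: best P0=NH4 P1=-
Op 5: best P0=NH4 P1=-
Op 6: best P0=NH4 P1=-
Op 7: best P0=NH4 P1=-
Op 8: best P0=NH4 P1=NH2
Op 9: best P0=NH4 P1=NH2
Op 10: best P0=NH2 P1=NH2
Op 11: best P0=NH2 P1=NH2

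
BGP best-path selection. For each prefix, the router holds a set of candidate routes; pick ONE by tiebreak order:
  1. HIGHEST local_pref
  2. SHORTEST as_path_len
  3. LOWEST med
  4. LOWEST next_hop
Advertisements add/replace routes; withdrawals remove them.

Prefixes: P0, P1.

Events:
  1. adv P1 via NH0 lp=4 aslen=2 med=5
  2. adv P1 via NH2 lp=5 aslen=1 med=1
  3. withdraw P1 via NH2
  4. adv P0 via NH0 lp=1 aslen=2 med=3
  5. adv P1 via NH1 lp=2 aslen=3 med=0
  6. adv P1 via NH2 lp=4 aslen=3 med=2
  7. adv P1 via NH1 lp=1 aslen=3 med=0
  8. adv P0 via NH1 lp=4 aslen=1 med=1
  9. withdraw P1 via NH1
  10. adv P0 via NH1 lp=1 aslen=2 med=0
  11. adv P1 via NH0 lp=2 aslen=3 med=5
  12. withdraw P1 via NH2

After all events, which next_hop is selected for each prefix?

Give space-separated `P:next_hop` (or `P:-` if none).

Op 1: best P0=- P1=NH0
Op 2: best P0=- P1=NH2
Op 3: best P0=- P1=NH0
Op 4: best P0=NH0 P1=NH0
Op 5: best P0=NH0 P1=NH0
Op 6: best P0=NH0 P1=NH0
Op 7: best P0=NH0 P1=NH0
Op 8: best P0=NH1 P1=NH0
Op 9: best P0=NH1 P1=NH0
Op 10: best P0=NH1 P1=NH0
Op 11: best P0=NH1 P1=NH2
Op 12: best P0=NH1 P1=NH0

Answer: P0:NH1 P1:NH0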